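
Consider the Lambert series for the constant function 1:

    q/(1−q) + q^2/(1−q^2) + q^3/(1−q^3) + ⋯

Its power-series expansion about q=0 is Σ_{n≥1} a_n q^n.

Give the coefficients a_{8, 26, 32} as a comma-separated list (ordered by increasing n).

4, 4, 6

d|8:{1,2,4,8}  Σf=1+1+1+1=4
q^26  k|26↦f(k): 1:1 2:1 13:1 26:1  a_26=4
q^32  k|32↦f(k): 32:1 16:1 8:1 4:1 2:1 1:1  a_32=6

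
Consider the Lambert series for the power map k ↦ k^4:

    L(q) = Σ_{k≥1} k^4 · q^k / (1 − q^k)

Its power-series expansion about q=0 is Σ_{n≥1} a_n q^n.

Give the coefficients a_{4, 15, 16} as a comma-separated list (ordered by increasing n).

[q^4] f(4)=256,f(2)=16,f(1)=1 ⇒ 273
n=15: 1·15 3·5 5·3 15·1  f→[1+81+625+50625]=51332
[q^16] f(1)=1,f(2)=16,f(4)=256,f(8)=4096,f(16)=65536 ⇒ 69905

273, 51332, 69905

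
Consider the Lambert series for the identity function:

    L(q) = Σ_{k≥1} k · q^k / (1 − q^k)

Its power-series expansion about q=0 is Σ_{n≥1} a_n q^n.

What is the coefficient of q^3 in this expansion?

d|3:{3,1}  Σf=3+1=4

a_3 = 4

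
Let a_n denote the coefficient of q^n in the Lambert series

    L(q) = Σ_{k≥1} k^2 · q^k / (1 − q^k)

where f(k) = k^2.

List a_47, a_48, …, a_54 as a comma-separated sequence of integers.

2210, 3410, 2451, 3255, 2900, 3570, 2810, 4100

n=47: 47·1 1·47  f→[2209+1]=2210
q^48  k|48↦f(k): 48:2304 24:576 16:256 12:144 8:64 6:36 4:16 3:9 2:4 1:1  a_48=3410
q^49  k|49↦f(k): 49:2401 7:49 1:1  a_49=2451
n=50: 50·1 25·2 10·5 5·10 2·25 1·50  f→[2500+625+100+25+4+1]=3255
d|51:{1,3,17,51}  Σf=1+9+289+2601=2900
q^52  k|52↦f(k): 52:2704 26:676 13:169 4:16 2:4 1:1  a_52=3570
n=53: 1·53 53·1  f→[1+2809]=2810
[q^54] f(54)=2916,f(27)=729,f(18)=324,f(9)=81,f(6)=36,f(3)=9,f(2)=4,f(1)=1 ⇒ 4100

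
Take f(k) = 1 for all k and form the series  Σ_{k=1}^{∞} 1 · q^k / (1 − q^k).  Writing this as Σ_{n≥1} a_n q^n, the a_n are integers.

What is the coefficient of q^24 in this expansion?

a_24 = 8

q^24  k|24↦f(k): 24:1 12:1 8:1 6:1 4:1 3:1 2:1 1:1  a_24=8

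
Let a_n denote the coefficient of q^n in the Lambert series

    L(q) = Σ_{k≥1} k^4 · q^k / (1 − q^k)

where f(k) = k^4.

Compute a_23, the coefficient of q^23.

a_23 = 279842

[q^23] f(23)=279841,f(1)=1 ⇒ 279842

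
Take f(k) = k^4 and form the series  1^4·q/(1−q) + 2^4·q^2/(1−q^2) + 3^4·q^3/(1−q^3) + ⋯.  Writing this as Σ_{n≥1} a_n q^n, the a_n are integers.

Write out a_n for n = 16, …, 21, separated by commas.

d|16:{1,2,4,8,16}  Σf=1+16+256+4096+65536=69905
d|17:{17,1}  Σf=83521+1=83522
n=18: 1·18 2·9 3·6 6·3 9·2 18·1  f→[1+16+81+1296+6561+104976]=112931
[q^19] f(1)=1,f(19)=130321 ⇒ 130322
d|20:{1,2,4,5,10,20}  Σf=1+16+256+625+10000+160000=170898
q^21  k|21↦f(k): 21:194481 7:2401 3:81 1:1  a_21=196964

69905, 83522, 112931, 130322, 170898, 196964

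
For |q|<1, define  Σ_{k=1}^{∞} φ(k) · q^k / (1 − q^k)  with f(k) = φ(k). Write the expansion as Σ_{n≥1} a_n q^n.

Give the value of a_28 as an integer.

[q^28] φ(28)=12,φ(14)=6,φ(7)=6,φ(4)=2,φ(2)=1,φ(1)=1 ⇒ 28

a_28 = 28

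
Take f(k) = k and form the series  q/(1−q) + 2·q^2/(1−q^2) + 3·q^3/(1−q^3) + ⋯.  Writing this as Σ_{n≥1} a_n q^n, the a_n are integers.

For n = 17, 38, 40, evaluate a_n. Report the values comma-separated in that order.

18, 60, 90

n=17: 17·1 1·17  f→[17+1]=18
[q^38] f(1)=1,f(2)=2,f(19)=19,f(38)=38 ⇒ 60
q^40  k|40↦f(k): 1:1 2:2 4:4 5:5 8:8 10:10 20:20 40:40  a_40=90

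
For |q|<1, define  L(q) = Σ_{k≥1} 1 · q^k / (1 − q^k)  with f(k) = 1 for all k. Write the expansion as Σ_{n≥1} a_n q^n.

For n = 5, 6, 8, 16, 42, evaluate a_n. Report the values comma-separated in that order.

d|5:{5,1}  Σf=1+1=2
q^6  k|6↦f(k): 6:1 3:1 2:1 1:1  a_6=4
n=8: 1·8 2·4 4·2 8·1  f→[1+1+1+1]=4
n=16: 16·1 8·2 4·4 2·8 1·16  f→[1+1+1+1+1]=5
n=42: 1·42 2·21 3·14 6·7 7·6 14·3 21·2 42·1  f→[1+1+1+1+1+1+1+1]=8

2, 4, 4, 5, 8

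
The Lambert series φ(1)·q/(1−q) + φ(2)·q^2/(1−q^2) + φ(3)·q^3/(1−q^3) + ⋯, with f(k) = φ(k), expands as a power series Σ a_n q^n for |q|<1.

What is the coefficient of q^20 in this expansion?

d|20:{20,10,5,4,2,1}  Σφ=8+4+4+2+1+1=20

a_20 = 20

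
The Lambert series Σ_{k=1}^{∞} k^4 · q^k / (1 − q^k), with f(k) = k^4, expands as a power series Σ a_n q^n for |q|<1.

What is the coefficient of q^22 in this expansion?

q^22  k|22↦f(k): 1:1 2:16 11:14641 22:234256  a_22=248914

a_22 = 248914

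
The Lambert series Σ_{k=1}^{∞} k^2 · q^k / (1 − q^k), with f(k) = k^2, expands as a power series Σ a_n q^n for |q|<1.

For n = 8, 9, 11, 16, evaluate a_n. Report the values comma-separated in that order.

85, 91, 122, 341

q^8  k|8↦f(k): 1:1 2:4 4:16 8:64  a_8=85
q^9  k|9↦f(k): 9:81 3:9 1:1  a_9=91
n=11: 1·11 11·1  f→[1+121]=122
[q^16] f(1)=1,f(2)=4,f(4)=16,f(8)=64,f(16)=256 ⇒ 341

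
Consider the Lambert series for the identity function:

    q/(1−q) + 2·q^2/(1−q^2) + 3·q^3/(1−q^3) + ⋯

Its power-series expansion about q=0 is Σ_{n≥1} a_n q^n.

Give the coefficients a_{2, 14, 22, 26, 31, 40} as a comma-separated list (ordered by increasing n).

3, 24, 36, 42, 32, 90

q^2  k|2↦f(k): 1:1 2:2  a_2=3
n=14: 1·14 2·7 7·2 14·1  f→[1+2+7+14]=24
q^22  k|22↦f(k): 22:22 11:11 2:2 1:1  a_22=36
[q^26] f(26)=26,f(13)=13,f(2)=2,f(1)=1 ⇒ 42
q^31  k|31↦f(k): 31:31 1:1  a_31=32
[q^40] f(1)=1,f(2)=2,f(4)=4,f(5)=5,f(8)=8,f(10)=10,f(20)=20,f(40)=40 ⇒ 90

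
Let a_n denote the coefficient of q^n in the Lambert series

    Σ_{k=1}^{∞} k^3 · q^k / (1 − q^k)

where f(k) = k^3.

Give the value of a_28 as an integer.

a_28 = 25112

q^28  k|28↦f(k): 28:21952 14:2744 7:343 4:64 2:8 1:1  a_28=25112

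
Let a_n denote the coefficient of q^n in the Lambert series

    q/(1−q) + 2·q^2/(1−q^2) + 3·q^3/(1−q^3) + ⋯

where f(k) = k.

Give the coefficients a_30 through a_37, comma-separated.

q^30  k|30↦f(k): 30:30 15:15 10:10 6:6 5:5 3:3 2:2 1:1  a_30=72
n=31: 1·31 31·1  f→[1+31]=32
q^32  k|32↦f(k): 1:1 2:2 4:4 8:8 16:16 32:32  a_32=63
q^33  k|33↦f(k): 1:1 3:3 11:11 33:33  a_33=48
[q^34] f(34)=34,f(17)=17,f(2)=2,f(1)=1 ⇒ 54
d|35:{1,5,7,35}  Σf=1+5+7+35=48
n=36: 1·36 2·18 3·12 4·9 6·6 9·4 12·3 18·2 36·1  f→[1+2+3+4+6+9+12+18+36]=91
n=37: 1·37 37·1  f→[1+37]=38

72, 32, 63, 48, 54, 48, 91, 38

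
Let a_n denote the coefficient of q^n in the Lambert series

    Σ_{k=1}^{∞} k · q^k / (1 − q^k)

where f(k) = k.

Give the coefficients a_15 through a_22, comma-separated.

24, 31, 18, 39, 20, 42, 32, 36

q^15  k|15↦f(k): 15:15 5:5 3:3 1:1  a_15=24
d|16:{16,8,4,2,1}  Σf=16+8+4+2+1=31
d|17:{1,17}  Σf=1+17=18
n=18: 18·1 9·2 6·3 3·6 2·9 1·18  f→[18+9+6+3+2+1]=39
[q^19] f(19)=19,f(1)=1 ⇒ 20
q^20  k|20↦f(k): 1:1 2:2 4:4 5:5 10:10 20:20  a_20=42
[q^21] f(1)=1,f(3)=3,f(7)=7,f(21)=21 ⇒ 32
d|22:{1,2,11,22}  Σf=1+2+11+22=36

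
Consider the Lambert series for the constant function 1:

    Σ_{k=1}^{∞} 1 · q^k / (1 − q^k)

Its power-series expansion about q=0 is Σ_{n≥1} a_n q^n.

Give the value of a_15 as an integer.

a_15 = 4

[q^15] f(1)=1,f(3)=1,f(5)=1,f(15)=1 ⇒ 4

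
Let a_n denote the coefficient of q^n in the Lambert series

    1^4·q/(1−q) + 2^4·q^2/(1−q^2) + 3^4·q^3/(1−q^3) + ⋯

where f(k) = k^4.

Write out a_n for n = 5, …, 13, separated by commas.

626, 1394, 2402, 4369, 6643, 10642, 14642, 22386, 28562

q^5  k|5↦f(k): 1:1 5:625  a_5=626
q^6  k|6↦f(k): 6:1296 3:81 2:16 1:1  a_6=1394
[q^7] f(7)=2401,f(1)=1 ⇒ 2402
q^8  k|8↦f(k): 1:1 2:16 4:256 8:4096  a_8=4369
n=9: 1·9 3·3 9·1  f→[1+81+6561]=6643
[q^10] f(1)=1,f(2)=16,f(5)=625,f(10)=10000 ⇒ 10642
[q^11] f(1)=1,f(11)=14641 ⇒ 14642
d|12:{1,2,3,4,6,12}  Σf=1+16+81+256+1296+20736=22386
n=13: 1·13 13·1  f→[1+28561]=28562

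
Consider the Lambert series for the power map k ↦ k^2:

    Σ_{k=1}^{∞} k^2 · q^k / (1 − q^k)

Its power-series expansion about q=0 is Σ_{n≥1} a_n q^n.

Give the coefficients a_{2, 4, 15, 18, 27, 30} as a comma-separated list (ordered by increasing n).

[q^2] f(1)=1,f(2)=4 ⇒ 5
d|4:{1,2,4}  Σf=1+4+16=21
q^15  k|15↦f(k): 15:225 5:25 3:9 1:1  a_15=260
d|18:{1,2,3,6,9,18}  Σf=1+4+9+36+81+324=455
[q^27] f(27)=729,f(9)=81,f(3)=9,f(1)=1 ⇒ 820
n=30: 1·30 2·15 3·10 5·6 6·5 10·3 15·2 30·1  f→[1+4+9+25+36+100+225+900]=1300

5, 21, 260, 455, 820, 1300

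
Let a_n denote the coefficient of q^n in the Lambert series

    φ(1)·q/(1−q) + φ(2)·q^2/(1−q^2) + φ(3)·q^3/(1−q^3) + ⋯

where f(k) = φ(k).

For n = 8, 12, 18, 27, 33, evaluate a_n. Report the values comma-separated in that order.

q^8  k|8↦φ(k): 1:1 2:1 4:2 8:4  a_8=8
[q^12] φ(1)=1,φ(2)=1,φ(3)=2,φ(4)=2,φ(6)=2,φ(12)=4 ⇒ 12
n=18: 1·18 2·9 3·6 6·3 9·2 18·1  φ→[1+1+2+2+6+6]=18
d|27:{1,3,9,27}  Σφ=1+2+6+18=27
q^33  k|33↦φ(k): 1:1 3:2 11:10 33:20  a_33=33

8, 12, 18, 27, 33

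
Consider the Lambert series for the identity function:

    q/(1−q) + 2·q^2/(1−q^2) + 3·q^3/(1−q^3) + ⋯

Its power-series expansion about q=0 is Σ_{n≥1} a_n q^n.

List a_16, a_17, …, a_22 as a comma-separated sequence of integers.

[q^16] f(16)=16,f(8)=8,f(4)=4,f(2)=2,f(1)=1 ⇒ 31
q^17  k|17↦f(k): 17:17 1:1  a_17=18
n=18: 1·18 2·9 3·6 6·3 9·2 18·1  f→[1+2+3+6+9+18]=39
q^19  k|19↦f(k): 19:19 1:1  a_19=20
q^20  k|20↦f(k): 1:1 2:2 4:4 5:5 10:10 20:20  a_20=42
[q^21] f(21)=21,f(7)=7,f(3)=3,f(1)=1 ⇒ 32
d|22:{1,2,11,22}  Σf=1+2+11+22=36

31, 18, 39, 20, 42, 32, 36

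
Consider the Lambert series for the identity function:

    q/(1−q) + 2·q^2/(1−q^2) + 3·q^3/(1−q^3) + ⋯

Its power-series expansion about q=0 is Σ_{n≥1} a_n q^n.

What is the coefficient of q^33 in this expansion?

n=33: 1·33 3·11 11·3 33·1  f→[1+3+11+33]=48

a_33 = 48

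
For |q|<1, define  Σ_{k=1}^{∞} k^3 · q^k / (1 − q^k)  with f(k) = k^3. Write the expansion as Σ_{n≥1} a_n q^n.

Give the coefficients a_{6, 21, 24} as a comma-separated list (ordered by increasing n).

252, 9632, 16380

q^6  k|6↦f(k): 6:216 3:27 2:8 1:1  a_6=252
q^21  k|21↦f(k): 1:1 3:27 7:343 21:9261  a_21=9632
n=24: 24·1 12·2 8·3 6·4 4·6 3·8 2·12 1·24  f→[13824+1728+512+216+64+27+8+1]=16380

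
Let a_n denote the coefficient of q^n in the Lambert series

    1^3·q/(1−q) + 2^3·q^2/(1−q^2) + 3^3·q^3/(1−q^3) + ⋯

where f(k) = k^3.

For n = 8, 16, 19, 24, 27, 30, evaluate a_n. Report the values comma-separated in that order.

q^8  k|8↦f(k): 8:512 4:64 2:8 1:1  a_8=585
[q^16] f(1)=1,f(2)=8,f(4)=64,f(8)=512,f(16)=4096 ⇒ 4681
d|19:{19,1}  Σf=6859+1=6860
d|24:{24,12,8,6,4,3,2,1}  Σf=13824+1728+512+216+64+27+8+1=16380
q^27  k|27↦f(k): 27:19683 9:729 3:27 1:1  a_27=20440
n=30: 1·30 2·15 3·10 5·6 6·5 10·3 15·2 30·1  f→[1+8+27+125+216+1000+3375+27000]=31752

585, 4681, 6860, 16380, 20440, 31752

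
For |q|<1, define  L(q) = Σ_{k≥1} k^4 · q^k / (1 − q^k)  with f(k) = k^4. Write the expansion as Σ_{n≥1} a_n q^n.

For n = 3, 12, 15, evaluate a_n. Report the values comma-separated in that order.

[q^3] f(3)=81,f(1)=1 ⇒ 82
q^12  k|12↦f(k): 12:20736 6:1296 4:256 3:81 2:16 1:1  a_12=22386
q^15  k|15↦f(k): 15:50625 5:625 3:81 1:1  a_15=51332

82, 22386, 51332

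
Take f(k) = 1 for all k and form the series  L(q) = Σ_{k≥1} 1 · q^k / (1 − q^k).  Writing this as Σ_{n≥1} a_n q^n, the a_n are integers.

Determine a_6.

a_6 = 4

d|6:{1,2,3,6}  Σf=1+1+1+1=4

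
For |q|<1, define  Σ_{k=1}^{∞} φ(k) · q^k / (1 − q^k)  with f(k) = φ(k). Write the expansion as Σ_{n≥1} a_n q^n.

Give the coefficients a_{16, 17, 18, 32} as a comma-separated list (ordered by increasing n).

[q^16] φ(1)=1,φ(2)=1,φ(4)=2,φ(8)=4,φ(16)=8 ⇒ 16
q^17  k|17↦φ(k): 17:16 1:1  a_17=17
q^18  k|18↦φ(k): 1:1 2:1 3:2 6:2 9:6 18:6  a_18=18
q^32  k|32↦φ(k): 1:1 2:1 4:2 8:4 16:8 32:16  a_32=32

16, 17, 18, 32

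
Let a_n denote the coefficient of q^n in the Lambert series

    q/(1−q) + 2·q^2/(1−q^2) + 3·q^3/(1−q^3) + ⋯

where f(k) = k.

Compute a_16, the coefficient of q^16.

a_16 = 31

q^16  k|16↦f(k): 16:16 8:8 4:4 2:2 1:1  a_16=31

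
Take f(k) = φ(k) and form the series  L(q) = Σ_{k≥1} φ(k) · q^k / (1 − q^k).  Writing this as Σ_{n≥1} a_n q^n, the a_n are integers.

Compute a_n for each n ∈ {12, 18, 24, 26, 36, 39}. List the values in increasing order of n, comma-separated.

[q^12] φ(1)=1,φ(2)=1,φ(3)=2,φ(4)=2,φ(6)=2,φ(12)=4 ⇒ 12
[q^18] φ(1)=1,φ(2)=1,φ(3)=2,φ(6)=2,φ(9)=6,φ(18)=6 ⇒ 18
n=24: 1·24 2·12 3·8 4·6 6·4 8·3 12·2 24·1  φ→[1+1+2+2+2+4+4+8]=24
q^26  k|26↦φ(k): 1:1 2:1 13:12 26:12  a_26=26
n=36: 36·1 18·2 12·3 9·4 6·6 4·9 3·12 2·18 1·36  φ→[12+6+4+6+2+2+2+1+1]=36
d|39:{1,3,13,39}  Σφ=1+2+12+24=39

12, 18, 24, 26, 36, 39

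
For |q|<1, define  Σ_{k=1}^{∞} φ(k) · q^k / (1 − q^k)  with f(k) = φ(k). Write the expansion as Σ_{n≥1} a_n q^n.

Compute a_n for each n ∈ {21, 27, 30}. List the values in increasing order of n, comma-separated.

n=21: 1·21 3·7 7·3 21·1  φ→[1+2+6+12]=21
d|27:{27,9,3,1}  Σφ=18+6+2+1=27
q^30  k|30↦φ(k): 1:1 2:1 3:2 5:4 6:2 10:4 15:8 30:8  a_30=30

21, 27, 30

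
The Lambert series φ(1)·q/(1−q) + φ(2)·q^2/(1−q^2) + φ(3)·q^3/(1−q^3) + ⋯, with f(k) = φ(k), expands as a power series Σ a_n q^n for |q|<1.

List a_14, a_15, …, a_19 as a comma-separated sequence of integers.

n=14: 1·14 2·7 7·2 14·1  φ→[1+1+6+6]=14
[q^15] φ(15)=8,φ(5)=4,φ(3)=2,φ(1)=1 ⇒ 15
n=16: 1·16 2·8 4·4 8·2 16·1  φ→[1+1+2+4+8]=16
[q^17] φ(1)=1,φ(17)=16 ⇒ 17
n=18: 1·18 2·9 3·6 6·3 9·2 18·1  φ→[1+1+2+2+6+6]=18
q^19  k|19↦φ(k): 19:18 1:1  a_19=19

14, 15, 16, 17, 18, 19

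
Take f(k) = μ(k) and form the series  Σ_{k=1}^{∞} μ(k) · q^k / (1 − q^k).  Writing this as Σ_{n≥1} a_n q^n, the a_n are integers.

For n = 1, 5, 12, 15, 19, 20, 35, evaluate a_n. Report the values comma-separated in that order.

[q^1] μ(1)=1 ⇒ 1
[q^5] μ(5)=-1,μ(1)=1 ⇒ 0
q^12  k|12↦μ(k): 1:1 2:-1 3:-1 4:0 6:1 12:0  a_12=0
n=15: 15·1 5·3 3·5 1·15  μ→[1+(-1)+(-1)+1]=0
n=19: 19·1 1·19  μ→[(-1)+1]=0
n=20: 1·20 2·10 4·5 5·4 10·2 20·1  μ→[1+(-1)+0+(-1)+1+0]=0
q^35  k|35↦μ(k): 35:1 7:-1 5:-1 1:1  a_35=0

1, 0, 0, 0, 0, 0, 0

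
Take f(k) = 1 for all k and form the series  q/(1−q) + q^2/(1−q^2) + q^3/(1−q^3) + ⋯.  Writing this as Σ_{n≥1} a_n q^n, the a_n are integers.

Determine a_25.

[q^25] f(1)=1,f(5)=1,f(25)=1 ⇒ 3

a_25 = 3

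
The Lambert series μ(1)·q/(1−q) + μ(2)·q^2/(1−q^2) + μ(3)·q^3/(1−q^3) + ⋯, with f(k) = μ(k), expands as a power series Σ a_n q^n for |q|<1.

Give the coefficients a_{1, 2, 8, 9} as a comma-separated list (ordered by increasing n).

d|1:{1}  Σμ=1=1
q^2  k|2↦μ(k): 1:1 2:-1  a_2=0
[q^8] μ(8)=0,μ(4)=0,μ(2)=-1,μ(1)=1 ⇒ 0
[q^9] μ(1)=1,μ(3)=-1,μ(9)=0 ⇒ 0

1, 0, 0, 0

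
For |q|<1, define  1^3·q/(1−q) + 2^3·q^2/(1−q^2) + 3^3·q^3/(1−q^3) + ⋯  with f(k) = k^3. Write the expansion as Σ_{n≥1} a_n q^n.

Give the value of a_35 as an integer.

a_35 = 43344

q^35  k|35↦f(k): 1:1 5:125 7:343 35:42875  a_35=43344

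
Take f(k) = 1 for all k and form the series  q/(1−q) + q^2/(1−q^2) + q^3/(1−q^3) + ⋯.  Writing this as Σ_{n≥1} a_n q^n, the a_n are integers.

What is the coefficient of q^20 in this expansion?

q^20  k|20↦f(k): 20:1 10:1 5:1 4:1 2:1 1:1  a_20=6

a_20 = 6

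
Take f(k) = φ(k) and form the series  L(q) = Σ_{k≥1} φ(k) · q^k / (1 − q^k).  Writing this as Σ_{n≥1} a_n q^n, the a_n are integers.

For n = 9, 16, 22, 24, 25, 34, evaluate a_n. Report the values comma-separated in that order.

d|9:{1,3,9}  Σφ=1+2+6=9
q^16  k|16↦φ(k): 1:1 2:1 4:2 8:4 16:8  a_16=16
d|22:{1,2,11,22}  Σφ=1+1+10+10=22
d|24:{24,12,8,6,4,3,2,1}  Σφ=8+4+4+2+2+2+1+1=24
d|25:{25,5,1}  Σφ=20+4+1=25
[q^34] φ(34)=16,φ(17)=16,φ(2)=1,φ(1)=1 ⇒ 34

9, 16, 22, 24, 25, 34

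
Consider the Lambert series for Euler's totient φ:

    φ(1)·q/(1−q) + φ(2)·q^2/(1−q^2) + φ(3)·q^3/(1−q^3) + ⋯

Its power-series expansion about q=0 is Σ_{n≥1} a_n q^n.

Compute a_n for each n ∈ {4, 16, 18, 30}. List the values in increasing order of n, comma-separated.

q^4  k|4↦φ(k): 4:2 2:1 1:1  a_4=4
[q^16] φ(16)=8,φ(8)=4,φ(4)=2,φ(2)=1,φ(1)=1 ⇒ 16
[q^18] φ(1)=1,φ(2)=1,φ(3)=2,φ(6)=2,φ(9)=6,φ(18)=6 ⇒ 18
n=30: 30·1 15·2 10·3 6·5 5·6 3·10 2·15 1·30  φ→[8+8+4+2+4+2+1+1]=30

4, 16, 18, 30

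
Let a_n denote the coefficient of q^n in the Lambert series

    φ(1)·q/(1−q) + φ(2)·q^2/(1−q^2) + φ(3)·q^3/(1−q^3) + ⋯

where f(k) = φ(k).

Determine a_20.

q^20  k|20↦φ(k): 1:1 2:1 4:2 5:4 10:4 20:8  a_20=20

a_20 = 20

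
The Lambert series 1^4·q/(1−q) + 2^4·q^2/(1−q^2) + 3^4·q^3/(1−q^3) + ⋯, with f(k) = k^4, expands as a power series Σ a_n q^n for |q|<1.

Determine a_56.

n=56: 1·56 2·28 4·14 7·8 8·7 14·4 28·2 56·1  f→[1+16+256+2401+4096+38416+614656+9834496]=10494338

a_56 = 10494338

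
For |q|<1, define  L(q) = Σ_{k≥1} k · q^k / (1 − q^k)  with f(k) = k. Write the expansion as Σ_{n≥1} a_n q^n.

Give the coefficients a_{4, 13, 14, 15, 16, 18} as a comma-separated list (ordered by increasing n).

7, 14, 24, 24, 31, 39

q^4  k|4↦f(k): 1:1 2:2 4:4  a_4=7
d|13:{13,1}  Σf=13+1=14
d|14:{14,7,2,1}  Σf=14+7+2+1=24
n=15: 1·15 3·5 5·3 15·1  f→[1+3+5+15]=24
q^16  k|16↦f(k): 16:16 8:8 4:4 2:2 1:1  a_16=31
d|18:{1,2,3,6,9,18}  Σf=1+2+3+6+9+18=39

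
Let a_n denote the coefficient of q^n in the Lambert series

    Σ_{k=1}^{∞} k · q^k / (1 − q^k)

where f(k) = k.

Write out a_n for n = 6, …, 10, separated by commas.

12, 8, 15, 13, 18

[q^6] f(1)=1,f(2)=2,f(3)=3,f(6)=6 ⇒ 12
n=7: 1·7 7·1  f→[1+7]=8
d|8:{1,2,4,8}  Σf=1+2+4+8=15
n=9: 1·9 3·3 9·1  f→[1+3+9]=13
d|10:{1,2,5,10}  Σf=1+2+5+10=18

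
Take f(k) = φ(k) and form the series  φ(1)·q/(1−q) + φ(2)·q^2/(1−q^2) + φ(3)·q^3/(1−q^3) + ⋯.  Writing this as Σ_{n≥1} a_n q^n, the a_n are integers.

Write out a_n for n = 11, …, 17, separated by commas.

d|11:{1,11}  Σφ=1+10=11
q^12  k|12↦φ(k): 1:1 2:1 3:2 4:2 6:2 12:4  a_12=12
q^13  k|13↦φ(k): 13:12 1:1  a_13=13
d|14:{1,2,7,14}  Σφ=1+1+6+6=14
[q^15] φ(1)=1,φ(3)=2,φ(5)=4,φ(15)=8 ⇒ 15
q^16  k|16↦φ(k): 1:1 2:1 4:2 8:4 16:8  a_16=16
q^17  k|17↦φ(k): 17:16 1:1  a_17=17

11, 12, 13, 14, 15, 16, 17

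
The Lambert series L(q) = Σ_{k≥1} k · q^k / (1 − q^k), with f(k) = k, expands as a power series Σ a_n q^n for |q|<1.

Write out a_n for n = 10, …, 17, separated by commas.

18, 12, 28, 14, 24, 24, 31, 18

n=10: 1·10 2·5 5·2 10·1  f→[1+2+5+10]=18
[q^11] f(11)=11,f(1)=1 ⇒ 12
q^12  k|12↦f(k): 12:12 6:6 4:4 3:3 2:2 1:1  a_12=28
q^13  k|13↦f(k): 1:1 13:13  a_13=14
q^14  k|14↦f(k): 14:14 7:7 2:2 1:1  a_14=24
[q^15] f(1)=1,f(3)=3,f(5)=5,f(15)=15 ⇒ 24
d|16:{1,2,4,8,16}  Σf=1+2+4+8+16=31
n=17: 17·1 1·17  f→[17+1]=18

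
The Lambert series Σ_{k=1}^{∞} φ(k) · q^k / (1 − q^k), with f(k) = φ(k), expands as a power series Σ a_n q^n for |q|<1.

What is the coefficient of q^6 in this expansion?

q^6  k|6↦φ(k): 6:2 3:2 2:1 1:1  a_6=6

a_6 = 6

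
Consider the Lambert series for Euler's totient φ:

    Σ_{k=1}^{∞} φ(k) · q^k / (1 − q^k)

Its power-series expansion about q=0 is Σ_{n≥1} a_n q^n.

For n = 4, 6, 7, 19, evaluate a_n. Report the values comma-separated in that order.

q^4  k|4↦φ(k): 4:2 2:1 1:1  a_4=4
q^6  k|6↦φ(k): 6:2 3:2 2:1 1:1  a_6=6
n=7: 1·7 7·1  φ→[1+6]=7
[q^19] φ(19)=18,φ(1)=1 ⇒ 19

4, 6, 7, 19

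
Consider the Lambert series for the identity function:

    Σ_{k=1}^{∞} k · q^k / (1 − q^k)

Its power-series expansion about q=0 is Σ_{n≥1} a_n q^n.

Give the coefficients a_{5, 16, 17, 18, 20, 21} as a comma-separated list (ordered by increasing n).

d|5:{1,5}  Σf=1+5=6
q^16  k|16↦f(k): 1:1 2:2 4:4 8:8 16:16  a_16=31
n=17: 1·17 17·1  f→[1+17]=18
[q^18] f(1)=1,f(2)=2,f(3)=3,f(6)=6,f(9)=9,f(18)=18 ⇒ 39
d|20:{20,10,5,4,2,1}  Σf=20+10+5+4+2+1=42
n=21: 1·21 3·7 7·3 21·1  f→[1+3+7+21]=32

6, 31, 18, 39, 42, 32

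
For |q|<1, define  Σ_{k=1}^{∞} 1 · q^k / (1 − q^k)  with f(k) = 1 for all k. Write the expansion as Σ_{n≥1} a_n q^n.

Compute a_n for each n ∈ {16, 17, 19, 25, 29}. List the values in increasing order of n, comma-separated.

5, 2, 2, 3, 2

n=16: 1·16 2·8 4·4 8·2 16·1  f→[1+1+1+1+1]=5
[q^17] f(17)=1,f(1)=1 ⇒ 2
n=19: 19·1 1·19  f→[1+1]=2
n=25: 1·25 5·5 25·1  f→[1+1+1]=3
n=29: 29·1 1·29  f→[1+1]=2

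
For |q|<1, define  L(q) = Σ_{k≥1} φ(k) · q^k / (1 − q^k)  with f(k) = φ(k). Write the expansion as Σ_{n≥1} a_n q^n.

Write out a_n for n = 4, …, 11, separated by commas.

d|4:{1,2,4}  Σφ=1+1+2=4
n=5: 1·5 5·1  φ→[1+4]=5
q^6  k|6↦φ(k): 1:1 2:1 3:2 6:2  a_6=6
q^7  k|7↦φ(k): 7:6 1:1  a_7=7
q^8  k|8↦φ(k): 8:4 4:2 2:1 1:1  a_8=8
[q^9] φ(1)=1,φ(3)=2,φ(9)=6 ⇒ 9
[q^10] φ(1)=1,φ(2)=1,φ(5)=4,φ(10)=4 ⇒ 10
n=11: 11·1 1·11  φ→[10+1]=11

4, 5, 6, 7, 8, 9, 10, 11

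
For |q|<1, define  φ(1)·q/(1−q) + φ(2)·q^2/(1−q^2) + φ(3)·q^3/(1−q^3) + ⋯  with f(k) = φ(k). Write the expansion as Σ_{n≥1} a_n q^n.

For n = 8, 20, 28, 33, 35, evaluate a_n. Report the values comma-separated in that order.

d|8:{1,2,4,8}  Σφ=1+1+2+4=8
d|20:{20,10,5,4,2,1}  Σφ=8+4+4+2+1+1=20
q^28  k|28↦φ(k): 1:1 2:1 4:2 7:6 14:6 28:12  a_28=28
[q^33] φ(1)=1,φ(3)=2,φ(11)=10,φ(33)=20 ⇒ 33
q^35  k|35↦φ(k): 1:1 5:4 7:6 35:24  a_35=35

8, 20, 28, 33, 35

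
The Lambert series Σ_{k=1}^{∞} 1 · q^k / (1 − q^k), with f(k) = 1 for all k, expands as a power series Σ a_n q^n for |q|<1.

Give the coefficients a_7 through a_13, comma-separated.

2, 4, 3, 4, 2, 6, 2

[q^7] f(1)=1,f(7)=1 ⇒ 2
d|8:{1,2,4,8}  Σf=1+1+1+1=4
[q^9] f(1)=1,f(3)=1,f(9)=1 ⇒ 3
d|10:{10,5,2,1}  Σf=1+1+1+1=4
[q^11] f(11)=1,f(1)=1 ⇒ 2
q^12  k|12↦f(k): 12:1 6:1 4:1 3:1 2:1 1:1  a_12=6
[q^13] f(1)=1,f(13)=1 ⇒ 2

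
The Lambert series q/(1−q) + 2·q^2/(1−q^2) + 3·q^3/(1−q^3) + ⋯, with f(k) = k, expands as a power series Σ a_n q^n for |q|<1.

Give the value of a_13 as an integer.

a_13 = 14

n=13: 13·1 1·13  f→[13+1]=14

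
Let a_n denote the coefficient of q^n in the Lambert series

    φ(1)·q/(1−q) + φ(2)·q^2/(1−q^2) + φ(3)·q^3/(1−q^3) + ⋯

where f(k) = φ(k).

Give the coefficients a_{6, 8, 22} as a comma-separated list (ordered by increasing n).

d|6:{6,3,2,1}  Σφ=2+2+1+1=6
q^8  k|8↦φ(k): 8:4 4:2 2:1 1:1  a_8=8
d|22:{22,11,2,1}  Σφ=10+10+1+1=22

6, 8, 22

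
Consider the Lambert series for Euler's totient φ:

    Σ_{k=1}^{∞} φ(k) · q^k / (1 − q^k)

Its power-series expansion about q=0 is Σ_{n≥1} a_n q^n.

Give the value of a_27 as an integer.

[q^27] φ(27)=18,φ(9)=6,φ(3)=2,φ(1)=1 ⇒ 27

a_27 = 27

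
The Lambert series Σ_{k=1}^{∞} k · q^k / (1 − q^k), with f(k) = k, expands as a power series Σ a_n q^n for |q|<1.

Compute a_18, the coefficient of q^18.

n=18: 18·1 9·2 6·3 3·6 2·9 1·18  f→[18+9+6+3+2+1]=39

a_18 = 39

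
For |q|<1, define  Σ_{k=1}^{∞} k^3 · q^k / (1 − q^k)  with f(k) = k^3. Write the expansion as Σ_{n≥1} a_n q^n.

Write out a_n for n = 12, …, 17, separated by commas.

n=12: 12·1 6·2 4·3 3·4 2·6 1·12  f→[1728+216+64+27+8+1]=2044
q^13  k|13↦f(k): 1:1 13:2197  a_13=2198
[q^14] f(14)=2744,f(7)=343,f(2)=8,f(1)=1 ⇒ 3096
q^15  k|15↦f(k): 15:3375 5:125 3:27 1:1  a_15=3528
n=16: 16·1 8·2 4·4 2·8 1·16  f→[4096+512+64+8+1]=4681
n=17: 17·1 1·17  f→[4913+1]=4914

2044, 2198, 3096, 3528, 4681, 4914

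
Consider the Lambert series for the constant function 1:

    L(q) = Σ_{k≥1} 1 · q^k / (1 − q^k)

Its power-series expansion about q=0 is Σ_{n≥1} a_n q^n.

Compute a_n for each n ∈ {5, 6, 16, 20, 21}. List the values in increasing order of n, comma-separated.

2, 4, 5, 6, 4

[q^5] f(5)=1,f(1)=1 ⇒ 2
[q^6] f(6)=1,f(3)=1,f(2)=1,f(1)=1 ⇒ 4
q^16  k|16↦f(k): 16:1 8:1 4:1 2:1 1:1  a_16=5
n=20: 1·20 2·10 4·5 5·4 10·2 20·1  f→[1+1+1+1+1+1]=6
n=21: 1·21 3·7 7·3 21·1  f→[1+1+1+1]=4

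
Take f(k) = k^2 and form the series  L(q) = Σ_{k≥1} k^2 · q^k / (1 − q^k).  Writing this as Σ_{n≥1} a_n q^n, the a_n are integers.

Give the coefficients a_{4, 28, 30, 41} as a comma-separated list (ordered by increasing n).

21, 1050, 1300, 1682

[q^4] f(1)=1,f(2)=4,f(4)=16 ⇒ 21
q^28  k|28↦f(k): 1:1 2:4 4:16 7:49 14:196 28:784  a_28=1050
q^30  k|30↦f(k): 1:1 2:4 3:9 5:25 6:36 10:100 15:225 30:900  a_30=1300
[q^41] f(41)=1681,f(1)=1 ⇒ 1682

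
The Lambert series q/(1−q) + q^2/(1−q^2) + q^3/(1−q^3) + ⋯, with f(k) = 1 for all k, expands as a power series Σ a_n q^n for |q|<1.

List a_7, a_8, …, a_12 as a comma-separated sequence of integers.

2, 4, 3, 4, 2, 6

n=7: 7·1 1·7  f→[1+1]=2
n=8: 1·8 2·4 4·2 8·1  f→[1+1+1+1]=4
q^9  k|9↦f(k): 9:1 3:1 1:1  a_9=3
n=10: 10·1 5·2 2·5 1·10  f→[1+1+1+1]=4
n=11: 11·1 1·11  f→[1+1]=2
q^12  k|12↦f(k): 12:1 6:1 4:1 3:1 2:1 1:1  a_12=6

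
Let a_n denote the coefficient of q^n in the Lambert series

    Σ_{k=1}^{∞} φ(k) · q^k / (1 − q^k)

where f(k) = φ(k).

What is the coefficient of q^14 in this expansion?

q^14  k|14↦φ(k): 1:1 2:1 7:6 14:6  a_14=14

a_14 = 14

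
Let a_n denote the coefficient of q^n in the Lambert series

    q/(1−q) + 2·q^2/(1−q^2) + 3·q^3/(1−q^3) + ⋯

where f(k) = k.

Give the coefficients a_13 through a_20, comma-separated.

[q^13] f(1)=1,f(13)=13 ⇒ 14
[q^14] f(14)=14,f(7)=7,f(2)=2,f(1)=1 ⇒ 24
[q^15] f(1)=1,f(3)=3,f(5)=5,f(15)=15 ⇒ 24
n=16: 16·1 8·2 4·4 2·8 1·16  f→[16+8+4+2+1]=31
n=17: 17·1 1·17  f→[17+1]=18
q^18  k|18↦f(k): 1:1 2:2 3:3 6:6 9:9 18:18  a_18=39
n=19: 1·19 19·1  f→[1+19]=20
[q^20] f(20)=20,f(10)=10,f(5)=5,f(4)=4,f(2)=2,f(1)=1 ⇒ 42

14, 24, 24, 31, 18, 39, 20, 42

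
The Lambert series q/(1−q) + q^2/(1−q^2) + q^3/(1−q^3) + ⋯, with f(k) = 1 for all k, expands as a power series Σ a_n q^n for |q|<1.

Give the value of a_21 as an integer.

d|21:{21,7,3,1}  Σf=1+1+1+1=4

a_21 = 4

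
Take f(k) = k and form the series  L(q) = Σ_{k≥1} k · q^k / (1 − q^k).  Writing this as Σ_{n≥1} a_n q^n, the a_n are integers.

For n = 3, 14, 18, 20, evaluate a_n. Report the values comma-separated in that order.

4, 24, 39, 42

q^3  k|3↦f(k): 3:3 1:1  a_3=4
d|14:{14,7,2,1}  Σf=14+7+2+1=24
d|18:{18,9,6,3,2,1}  Σf=18+9+6+3+2+1=39
n=20: 1·20 2·10 4·5 5·4 10·2 20·1  f→[1+2+4+5+10+20]=42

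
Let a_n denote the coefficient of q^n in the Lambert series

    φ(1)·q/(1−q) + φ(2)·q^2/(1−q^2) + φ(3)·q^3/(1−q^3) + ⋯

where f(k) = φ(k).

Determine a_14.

n=14: 1·14 2·7 7·2 14·1  φ→[1+1+6+6]=14

a_14 = 14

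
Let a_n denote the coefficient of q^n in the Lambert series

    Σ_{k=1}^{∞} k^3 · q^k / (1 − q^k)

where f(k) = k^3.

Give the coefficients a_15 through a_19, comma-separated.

3528, 4681, 4914, 6813, 6860

n=15: 15·1 5·3 3·5 1·15  f→[3375+125+27+1]=3528
d|16:{16,8,4,2,1}  Σf=4096+512+64+8+1=4681
d|17:{17,1}  Σf=4913+1=4914
n=18: 18·1 9·2 6·3 3·6 2·9 1·18  f→[5832+729+216+27+8+1]=6813
d|19:{19,1}  Σf=6859+1=6860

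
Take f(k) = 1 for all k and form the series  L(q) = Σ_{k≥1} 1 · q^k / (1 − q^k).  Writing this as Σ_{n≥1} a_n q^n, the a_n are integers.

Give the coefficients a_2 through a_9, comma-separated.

[q^2] f(1)=1,f(2)=1 ⇒ 2
d|3:{3,1}  Σf=1+1=2
d|4:{1,2,4}  Σf=1+1+1=3
d|5:{1,5}  Σf=1+1=2
q^6  k|6↦f(k): 1:1 2:1 3:1 6:1  a_6=4
[q^7] f(1)=1,f(7)=1 ⇒ 2
q^8  k|8↦f(k): 1:1 2:1 4:1 8:1  a_8=4
d|9:{9,3,1}  Σf=1+1+1=3

2, 2, 3, 2, 4, 2, 4, 3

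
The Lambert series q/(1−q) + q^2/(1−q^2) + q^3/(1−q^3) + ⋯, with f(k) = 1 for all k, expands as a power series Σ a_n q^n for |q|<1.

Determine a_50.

a_50 = 6

n=50: 1·50 2·25 5·10 10·5 25·2 50·1  f→[1+1+1+1+1+1]=6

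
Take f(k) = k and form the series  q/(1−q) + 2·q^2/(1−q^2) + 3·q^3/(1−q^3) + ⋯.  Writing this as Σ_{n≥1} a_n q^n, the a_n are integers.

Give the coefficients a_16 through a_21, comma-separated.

n=16: 1·16 2·8 4·4 8·2 16·1  f→[1+2+4+8+16]=31
d|17:{1,17}  Σf=1+17=18
[q^18] f(18)=18,f(9)=9,f(6)=6,f(3)=3,f(2)=2,f(1)=1 ⇒ 39
n=19: 19·1 1·19  f→[19+1]=20
[q^20] f(20)=20,f(10)=10,f(5)=5,f(4)=4,f(2)=2,f(1)=1 ⇒ 42
q^21  k|21↦f(k): 1:1 3:3 7:7 21:21  a_21=32

31, 18, 39, 20, 42, 32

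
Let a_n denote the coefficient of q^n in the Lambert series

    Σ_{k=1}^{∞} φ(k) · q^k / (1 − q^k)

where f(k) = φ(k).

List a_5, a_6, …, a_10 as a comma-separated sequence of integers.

d|5:{5,1}  Σφ=4+1=5
d|6:{1,2,3,6}  Σφ=1+1+2+2=6
n=7: 1·7 7·1  φ→[1+6]=7
q^8  k|8↦φ(k): 8:4 4:2 2:1 1:1  a_8=8
[q^9] φ(9)=6,φ(3)=2,φ(1)=1 ⇒ 9
q^10  k|10↦φ(k): 10:4 5:4 2:1 1:1  a_10=10

5, 6, 7, 8, 9, 10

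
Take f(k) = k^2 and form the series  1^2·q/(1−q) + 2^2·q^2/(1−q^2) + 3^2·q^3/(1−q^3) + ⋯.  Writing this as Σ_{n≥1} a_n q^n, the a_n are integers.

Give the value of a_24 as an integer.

[q^24] f(1)=1,f(2)=4,f(3)=9,f(4)=16,f(6)=36,f(8)=64,f(12)=144,f(24)=576 ⇒ 850

a_24 = 850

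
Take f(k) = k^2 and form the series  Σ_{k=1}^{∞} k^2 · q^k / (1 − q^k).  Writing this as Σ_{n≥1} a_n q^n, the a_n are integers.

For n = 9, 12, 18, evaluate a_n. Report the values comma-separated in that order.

91, 210, 455

n=9: 9·1 3·3 1·9  f→[81+9+1]=91
[q^12] f(12)=144,f(6)=36,f(4)=16,f(3)=9,f(2)=4,f(1)=1 ⇒ 210
n=18: 18·1 9·2 6·3 3·6 2·9 1·18  f→[324+81+36+9+4+1]=455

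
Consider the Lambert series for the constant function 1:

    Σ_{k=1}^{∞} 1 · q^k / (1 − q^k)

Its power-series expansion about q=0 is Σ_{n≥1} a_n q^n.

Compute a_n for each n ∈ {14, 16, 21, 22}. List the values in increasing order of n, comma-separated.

n=14: 1·14 2·7 7·2 14·1  f→[1+1+1+1]=4
q^16  k|16↦f(k): 16:1 8:1 4:1 2:1 1:1  a_16=5
n=21: 21·1 7·3 3·7 1·21  f→[1+1+1+1]=4
[q^22] f(22)=1,f(11)=1,f(2)=1,f(1)=1 ⇒ 4

4, 5, 4, 4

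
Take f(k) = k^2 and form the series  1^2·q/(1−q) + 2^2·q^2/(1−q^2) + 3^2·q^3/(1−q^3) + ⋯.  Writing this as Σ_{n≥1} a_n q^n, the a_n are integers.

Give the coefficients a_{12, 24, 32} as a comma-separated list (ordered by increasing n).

q^12  k|12↦f(k): 12:144 6:36 4:16 3:9 2:4 1:1  a_12=210
q^24  k|24↦f(k): 24:576 12:144 8:64 6:36 4:16 3:9 2:4 1:1  a_24=850
q^32  k|32↦f(k): 32:1024 16:256 8:64 4:16 2:4 1:1  a_32=1365

210, 850, 1365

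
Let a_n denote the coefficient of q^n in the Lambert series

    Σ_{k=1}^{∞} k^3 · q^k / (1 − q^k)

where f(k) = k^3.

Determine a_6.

a_6 = 252

d|6:{6,3,2,1}  Σf=216+27+8+1=252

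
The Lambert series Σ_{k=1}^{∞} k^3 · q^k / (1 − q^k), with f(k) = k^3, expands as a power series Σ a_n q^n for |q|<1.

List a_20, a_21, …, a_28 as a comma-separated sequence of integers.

[q^20] f(1)=1,f(2)=8,f(4)=64,f(5)=125,f(10)=1000,f(20)=8000 ⇒ 9198
q^21  k|21↦f(k): 1:1 3:27 7:343 21:9261  a_21=9632
[q^22] f(1)=1,f(2)=8,f(11)=1331,f(22)=10648 ⇒ 11988
q^23  k|23↦f(k): 1:1 23:12167  a_23=12168
n=24: 1·24 2·12 3·8 4·6 6·4 8·3 12·2 24·1  f→[1+8+27+64+216+512+1728+13824]=16380
[q^25] f(25)=15625,f(5)=125,f(1)=1 ⇒ 15751
[q^26] f(26)=17576,f(13)=2197,f(2)=8,f(1)=1 ⇒ 19782
d|27:{1,3,9,27}  Σf=1+27+729+19683=20440
n=28: 28·1 14·2 7·4 4·7 2·14 1·28  f→[21952+2744+343+64+8+1]=25112

9198, 9632, 11988, 12168, 16380, 15751, 19782, 20440, 25112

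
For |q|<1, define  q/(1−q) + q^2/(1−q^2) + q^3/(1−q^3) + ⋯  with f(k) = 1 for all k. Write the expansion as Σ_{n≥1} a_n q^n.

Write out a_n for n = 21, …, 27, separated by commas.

4, 4, 2, 8, 3, 4, 4

q^21  k|21↦f(k): 1:1 3:1 7:1 21:1  a_21=4
n=22: 22·1 11·2 2·11 1·22  f→[1+1+1+1]=4
d|23:{1,23}  Σf=1+1=2
q^24  k|24↦f(k): 24:1 12:1 8:1 6:1 4:1 3:1 2:1 1:1  a_24=8
q^25  k|25↦f(k): 25:1 5:1 1:1  a_25=3
[q^26] f(1)=1,f(2)=1,f(13)=1,f(26)=1 ⇒ 4
n=27: 1·27 3·9 9·3 27·1  f→[1+1+1+1]=4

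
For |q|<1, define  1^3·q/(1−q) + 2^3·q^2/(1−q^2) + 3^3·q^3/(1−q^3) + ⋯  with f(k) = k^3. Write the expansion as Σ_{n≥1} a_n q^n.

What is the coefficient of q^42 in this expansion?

a_42 = 86688

q^42  k|42↦f(k): 42:74088 21:9261 14:2744 7:343 6:216 3:27 2:8 1:1  a_42=86688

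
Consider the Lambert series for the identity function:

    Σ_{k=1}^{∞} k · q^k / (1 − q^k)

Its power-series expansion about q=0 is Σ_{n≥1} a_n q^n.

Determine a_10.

d|10:{1,2,5,10}  Σf=1+2+5+10=18

a_10 = 18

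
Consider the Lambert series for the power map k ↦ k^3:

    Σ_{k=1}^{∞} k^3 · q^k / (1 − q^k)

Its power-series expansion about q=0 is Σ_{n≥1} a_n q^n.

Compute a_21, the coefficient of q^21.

[q^21] f(21)=9261,f(7)=343,f(3)=27,f(1)=1 ⇒ 9632

a_21 = 9632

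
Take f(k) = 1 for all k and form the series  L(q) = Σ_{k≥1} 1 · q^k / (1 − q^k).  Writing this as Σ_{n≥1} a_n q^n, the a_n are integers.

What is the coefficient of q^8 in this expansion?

d|8:{8,4,2,1}  Σf=1+1+1+1=4

a_8 = 4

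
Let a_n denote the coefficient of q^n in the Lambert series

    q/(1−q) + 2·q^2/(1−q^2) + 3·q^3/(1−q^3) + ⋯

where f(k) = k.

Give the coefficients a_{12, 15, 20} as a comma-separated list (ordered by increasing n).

d|12:{1,2,3,4,6,12}  Σf=1+2+3+4+6+12=28
[q^15] f(1)=1,f(3)=3,f(5)=5,f(15)=15 ⇒ 24
[q^20] f(20)=20,f(10)=10,f(5)=5,f(4)=4,f(2)=2,f(1)=1 ⇒ 42

28, 24, 42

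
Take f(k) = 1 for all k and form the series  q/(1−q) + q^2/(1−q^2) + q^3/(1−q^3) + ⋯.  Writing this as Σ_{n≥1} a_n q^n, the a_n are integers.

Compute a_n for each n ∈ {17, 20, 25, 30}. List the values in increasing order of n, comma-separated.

2, 6, 3, 8

d|17:{17,1}  Σf=1+1=2
d|20:{20,10,5,4,2,1}  Σf=1+1+1+1+1+1=6
[q^25] f(25)=1,f(5)=1,f(1)=1 ⇒ 3
q^30  k|30↦f(k): 30:1 15:1 10:1 6:1 5:1 3:1 2:1 1:1  a_30=8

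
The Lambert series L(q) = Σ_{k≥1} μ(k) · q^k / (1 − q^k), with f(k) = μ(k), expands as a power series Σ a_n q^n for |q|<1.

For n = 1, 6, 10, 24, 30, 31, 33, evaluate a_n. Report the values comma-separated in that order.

q^1  k|1↦μ(k): 1:1  a_1=1
[q^6] μ(1)=1,μ(2)=-1,μ(3)=-1,μ(6)=1 ⇒ 0
[q^10] μ(1)=1,μ(2)=-1,μ(5)=-1,μ(10)=1 ⇒ 0
d|24:{24,12,8,6,4,3,2,1}  Σμ=0+0+0+1+0+(-1)+(-1)+1=0
d|30:{30,15,10,6,5,3,2,1}  Σμ=(-1)+1+1+1+(-1)+(-1)+(-1)+1=0
n=31: 1·31 31·1  μ→[1+(-1)]=0
q^33  k|33↦μ(k): 33:1 11:-1 3:-1 1:1  a_33=0

1, 0, 0, 0, 0, 0, 0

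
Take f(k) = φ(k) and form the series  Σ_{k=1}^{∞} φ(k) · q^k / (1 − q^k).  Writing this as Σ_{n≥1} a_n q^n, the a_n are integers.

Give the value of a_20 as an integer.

[q^20] φ(1)=1,φ(2)=1,φ(4)=2,φ(5)=4,φ(10)=4,φ(20)=8 ⇒ 20

a_20 = 20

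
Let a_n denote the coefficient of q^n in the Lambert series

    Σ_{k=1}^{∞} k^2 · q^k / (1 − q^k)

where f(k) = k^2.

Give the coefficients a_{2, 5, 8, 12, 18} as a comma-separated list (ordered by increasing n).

[q^2] f(2)=4,f(1)=1 ⇒ 5
n=5: 1·5 5·1  f→[1+25]=26
[q^8] f(8)=64,f(4)=16,f(2)=4,f(1)=1 ⇒ 85
[q^12] f(1)=1,f(2)=4,f(3)=9,f(4)=16,f(6)=36,f(12)=144 ⇒ 210
n=18: 1·18 2·9 3·6 6·3 9·2 18·1  f→[1+4+9+36+81+324]=455

5, 26, 85, 210, 455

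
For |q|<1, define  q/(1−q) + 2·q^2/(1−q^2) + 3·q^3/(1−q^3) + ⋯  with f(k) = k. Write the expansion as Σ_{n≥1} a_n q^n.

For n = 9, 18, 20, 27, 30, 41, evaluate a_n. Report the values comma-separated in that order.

13, 39, 42, 40, 72, 42

q^9  k|9↦f(k): 1:1 3:3 9:9  a_9=13
n=18: 1·18 2·9 3·6 6·3 9·2 18·1  f→[1+2+3+6+9+18]=39
d|20:{20,10,5,4,2,1}  Σf=20+10+5+4+2+1=42
n=27: 27·1 9·3 3·9 1·27  f→[27+9+3+1]=40
n=30: 30·1 15·2 10·3 6·5 5·6 3·10 2·15 1·30  f→[30+15+10+6+5+3+2+1]=72
q^41  k|41↦f(k): 1:1 41:41  a_41=42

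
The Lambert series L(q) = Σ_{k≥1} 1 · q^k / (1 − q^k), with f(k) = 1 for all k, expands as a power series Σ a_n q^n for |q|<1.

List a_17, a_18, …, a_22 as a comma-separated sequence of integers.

2, 6, 2, 6, 4, 4

[q^17] f(17)=1,f(1)=1 ⇒ 2
n=18: 18·1 9·2 6·3 3·6 2·9 1·18  f→[1+1+1+1+1+1]=6
d|19:{19,1}  Σf=1+1=2
d|20:{1,2,4,5,10,20}  Σf=1+1+1+1+1+1=6
n=21: 21·1 7·3 3·7 1·21  f→[1+1+1+1]=4
n=22: 1·22 2·11 11·2 22·1  f→[1+1+1+1]=4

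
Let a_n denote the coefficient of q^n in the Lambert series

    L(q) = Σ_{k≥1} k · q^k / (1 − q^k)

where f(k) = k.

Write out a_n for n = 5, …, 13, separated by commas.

[q^5] f(5)=5,f(1)=1 ⇒ 6
[q^6] f(6)=6,f(3)=3,f(2)=2,f(1)=1 ⇒ 12
[q^7] f(1)=1,f(7)=7 ⇒ 8
[q^8] f(1)=1,f(2)=2,f(4)=4,f(8)=8 ⇒ 15
d|9:{1,3,9}  Σf=1+3+9=13
n=10: 1·10 2·5 5·2 10·1  f→[1+2+5+10]=18
d|11:{11,1}  Σf=11+1=12
d|12:{1,2,3,4,6,12}  Σf=1+2+3+4+6+12=28
d|13:{1,13}  Σf=1+13=14

6, 12, 8, 15, 13, 18, 12, 28, 14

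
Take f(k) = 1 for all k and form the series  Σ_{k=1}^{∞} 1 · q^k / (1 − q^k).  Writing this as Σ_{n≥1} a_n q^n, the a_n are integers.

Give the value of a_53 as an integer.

q^53  k|53↦f(k): 53:1 1:1  a_53=2

a_53 = 2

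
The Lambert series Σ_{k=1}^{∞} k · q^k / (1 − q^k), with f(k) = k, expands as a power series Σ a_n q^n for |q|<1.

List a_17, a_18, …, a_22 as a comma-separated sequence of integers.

18, 39, 20, 42, 32, 36

n=17: 17·1 1·17  f→[17+1]=18
[q^18] f(18)=18,f(9)=9,f(6)=6,f(3)=3,f(2)=2,f(1)=1 ⇒ 39
q^19  k|19↦f(k): 1:1 19:19  a_19=20
q^20  k|20↦f(k): 20:20 10:10 5:5 4:4 2:2 1:1  a_20=42
n=21: 21·1 7·3 3·7 1·21  f→[21+7+3+1]=32
[q^22] f(1)=1,f(2)=2,f(11)=11,f(22)=22 ⇒ 36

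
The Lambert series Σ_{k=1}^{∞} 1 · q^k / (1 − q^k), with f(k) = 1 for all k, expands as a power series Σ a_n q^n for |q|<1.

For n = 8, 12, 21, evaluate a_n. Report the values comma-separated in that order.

q^8  k|8↦f(k): 8:1 4:1 2:1 1:1  a_8=4
[q^12] f(1)=1,f(2)=1,f(3)=1,f(4)=1,f(6)=1,f(12)=1 ⇒ 6
n=21: 21·1 7·3 3·7 1·21  f→[1+1+1+1]=4

4, 6, 4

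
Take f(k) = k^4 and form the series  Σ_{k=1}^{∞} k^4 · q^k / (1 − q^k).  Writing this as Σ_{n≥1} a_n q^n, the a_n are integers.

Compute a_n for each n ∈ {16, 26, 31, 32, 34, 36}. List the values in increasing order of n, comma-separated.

69905, 485554, 923522, 1118481, 1419874, 1813539

q^16  k|16↦f(k): 1:1 2:16 4:256 8:4096 16:65536  a_16=69905
n=26: 26·1 13·2 2·13 1·26  f→[456976+28561+16+1]=485554
[q^31] f(31)=923521,f(1)=1 ⇒ 923522
[q^32] f(32)=1048576,f(16)=65536,f(8)=4096,f(4)=256,f(2)=16,f(1)=1 ⇒ 1118481
d|34:{1,2,17,34}  Σf=1+16+83521+1336336=1419874
d|36:{1,2,3,4,6,9,12,18,36}  Σf=1+16+81+256+1296+6561+20736+104976+1679616=1813539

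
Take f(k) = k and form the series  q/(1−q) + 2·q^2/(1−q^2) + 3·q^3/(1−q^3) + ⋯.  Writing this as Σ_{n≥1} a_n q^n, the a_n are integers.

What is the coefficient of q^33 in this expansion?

a_33 = 48

n=33: 1·33 3·11 11·3 33·1  f→[1+3+11+33]=48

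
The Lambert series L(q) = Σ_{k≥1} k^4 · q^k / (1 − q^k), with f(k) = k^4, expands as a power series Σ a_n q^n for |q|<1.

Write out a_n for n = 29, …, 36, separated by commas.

q^29  k|29↦f(k): 29:707281 1:1  a_29=707282
[q^30] f(30)=810000,f(15)=50625,f(10)=10000,f(6)=1296,f(5)=625,f(3)=81,f(2)=16,f(1)=1 ⇒ 872644
n=31: 31·1 1·31  f→[923521+1]=923522
[q^32] f(1)=1,f(2)=16,f(4)=256,f(8)=4096,f(16)=65536,f(32)=1048576 ⇒ 1118481
n=33: 33·1 11·3 3·11 1·33  f→[1185921+14641+81+1]=1200644
q^34  k|34↦f(k): 1:1 2:16 17:83521 34:1336336  a_34=1419874
d|35:{35,7,5,1}  Σf=1500625+2401+625+1=1503652
d|36:{1,2,3,4,6,9,12,18,36}  Σf=1+16+81+256+1296+6561+20736+104976+1679616=1813539

707282, 872644, 923522, 1118481, 1200644, 1419874, 1503652, 1813539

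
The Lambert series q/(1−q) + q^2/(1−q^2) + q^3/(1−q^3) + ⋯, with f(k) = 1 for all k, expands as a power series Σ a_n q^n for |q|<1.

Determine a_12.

a_12 = 6

[q^12] f(1)=1,f(2)=1,f(3)=1,f(4)=1,f(6)=1,f(12)=1 ⇒ 6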